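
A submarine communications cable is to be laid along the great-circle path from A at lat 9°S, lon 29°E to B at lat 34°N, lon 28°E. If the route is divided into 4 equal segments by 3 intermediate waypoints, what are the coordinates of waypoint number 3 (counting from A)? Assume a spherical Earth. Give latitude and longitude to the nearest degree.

≈ lat 23°N, lon 28°E

Write both endpoints as unit vectors p₁, p₂ with components (cos φ cos λ, cos φ sin λ, sin φ).
The central angle between the endpoints is δ = arccos(p₁·p₂) ≈ 0.751 rad (43.0°).
Interpolate at f = 3/4 with slerp weights a = sin((1−f)δ)/sin δ ≈ 0.274, b = sin(fδ)/sin δ ≈ 0.782.
p = a·p₁ + b·p₂ ≈ (0.809, 0.436, 0.395); φ = arcsin(p_z) ≈ 23.25°, λ = atan2(p_y, p_x) ≈ 28.29°.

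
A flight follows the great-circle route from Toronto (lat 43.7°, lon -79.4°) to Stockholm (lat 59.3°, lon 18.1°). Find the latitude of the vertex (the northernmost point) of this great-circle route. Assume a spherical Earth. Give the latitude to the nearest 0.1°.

≈ 64.1°

The great circle lies in the plane with unit normal n̂ = (p₁ × p₂)/|p₁ × p₂|.
Here n̂_z ≈ +0.437; the vertex latitude is φ_max = arccos|n̂_z| ≈ 64.1°.
Check via Clairaut: cos φ_max = |cos φ₁| · sin C = cos(43.7°)·sin(37.2°) ≈ 0.437, again giving ≈ 64.1°.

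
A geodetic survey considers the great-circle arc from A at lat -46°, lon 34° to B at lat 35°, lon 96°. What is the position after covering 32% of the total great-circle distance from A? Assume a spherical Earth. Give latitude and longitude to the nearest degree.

≈ lat -21°, lon 58°

Convert each endpoint to a unit vector on the sphere (x = cos φ cos λ, y = cos φ sin λ, z = sin φ).
The central angle between the endpoints is δ = arccos(p₁·p₂) ≈ 1.717 rad (98.4°).
Interpolate at f = 0.32 with slerp weights a = sin((1−f)δ)/sin δ ≈ 0.930, b = sin(fδ)/sin δ ≈ 0.528.
p = a·p₁ + b·p₂ ≈ (0.490, 0.791, -0.366); φ = arcsin(p_z) ≈ -21.47°, λ = atan2(p_y, p_x) ≈ 58.22°.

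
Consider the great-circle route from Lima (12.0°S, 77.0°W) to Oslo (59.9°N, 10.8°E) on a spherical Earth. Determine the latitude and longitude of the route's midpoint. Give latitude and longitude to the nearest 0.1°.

Convert each endpoint to a unit vector on the sphere (x = cos φ cos λ, y = cos φ sin λ, z = sin φ).
The central angle between the endpoints is δ = arccos(p₁·p₂) ≈ 1.733 rad (99.3°).
Interpolate at f = 1/2 with slerp weights a = sin((1−f)δ)/sin δ ≈ 0.772, b = sin(fδ)/sin δ ≈ 0.772.
p = a·p₁ + b·p₂ ≈ (0.550, -0.663, 0.507); φ = arcsin(p_z) ≈ 30.49°, λ = atan2(p_y, p_x) ≈ -50.32°.

≈ (30.5°N, 50.3°W)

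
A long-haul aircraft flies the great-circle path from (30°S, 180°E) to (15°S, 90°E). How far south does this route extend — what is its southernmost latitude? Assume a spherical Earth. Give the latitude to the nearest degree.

The great circle lies in the plane with unit normal n̂ = (p₁ × p₂)/|p₁ × p₂|.
Here n̂_z ≈ -0.844; the vertex latitude is φ_max = arccos|n̂_z| ≈ 32.5°.

≈ 32°S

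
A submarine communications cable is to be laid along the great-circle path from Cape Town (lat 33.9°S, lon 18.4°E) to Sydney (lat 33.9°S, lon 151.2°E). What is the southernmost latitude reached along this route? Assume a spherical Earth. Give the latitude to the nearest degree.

The great circle lies in the plane with unit normal n̂ = (p₁ × p₂)/|p₁ × p₂|.
Here n̂_z ≈ +0.512; the vertex latitude is φ_max = arccos|n̂_z| ≈ 59.2°.
Check via Clairaut: cos φ_max = |cos φ₁| · sin C = cos(33.9°)·sin(141.9°) ≈ 0.512, again giving ≈ 59.2°.

≈ 59°S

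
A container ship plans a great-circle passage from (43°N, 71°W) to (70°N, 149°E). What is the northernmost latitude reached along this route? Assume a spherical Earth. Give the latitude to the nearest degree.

The great circle lies in the plane with unit normal n̂ = (p₁ × p₂)/|p₁ × p₂|.
Here n̂_z ≈ -0.180; the vertex latitude is φ_max = arccos|n̂_z| ≈ 79.6°.
Check via Clairaut: cos φ_max = |cos φ₁| · sin C = cos(43.0°)·sin(14.2°) ≈ 0.180, again giving ≈ 79.6°.

≈ 80°N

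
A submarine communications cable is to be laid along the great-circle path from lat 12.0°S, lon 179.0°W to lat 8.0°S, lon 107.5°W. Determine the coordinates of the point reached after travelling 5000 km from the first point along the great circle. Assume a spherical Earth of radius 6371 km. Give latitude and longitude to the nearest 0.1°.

Write both endpoints as unit vectors p₁, p₂ with components (cos φ cos λ, cos φ sin λ, sin φ).
The central angle between the endpoints is δ = arccos(p₁·p₂) ≈ 1.228 rad (70.3°). The total great-circle distance is δ·R ≈ 1.228 × 6371 ≈ 7822 km, so the target fraction is f = 5000/7822 ≈ 0.639.
Interpolate at f ≈ 0.639 with slerp weights a = sin((1−f)δ)/sin δ ≈ 0.455, b = sin(fδ)/sin δ ≈ 0.750.
p = a·p₁ + b·p₂ ≈ (-0.669, -0.716, -0.199); φ = arcsin(p_z) ≈ -11.48°, λ = atan2(p_y, p_x) ≈ -133.02°.

≈ lat 11.5°S, lon 133.0°W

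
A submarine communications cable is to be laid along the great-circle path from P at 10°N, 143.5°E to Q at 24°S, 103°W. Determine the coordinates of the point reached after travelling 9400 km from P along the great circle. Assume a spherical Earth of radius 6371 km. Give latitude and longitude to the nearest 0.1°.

The haversine formula gives a central angle δ ≈ 2.015 rad (115.4°) between the endpoints. The total great-circle distance is δ·R ≈ 2.015 × 6371 ≈ 12835 km, so the target fraction is f = 9400/12835 ≈ 0.732.
Interpolate at f ≈ 0.732 with slerp weights a = sin((1−f)δ)/sin δ ≈ 0.568, b = sin(fδ)/sin δ ≈ 1.102.
p = a·p₁ + b·p₂ ≈ (-0.677, -0.648, -0.350); φ = arcsin(p_z) ≈ -20.46°, λ = atan2(p_y, p_x) ≈ -136.23°.

≈ 20.5°S, 136.2°W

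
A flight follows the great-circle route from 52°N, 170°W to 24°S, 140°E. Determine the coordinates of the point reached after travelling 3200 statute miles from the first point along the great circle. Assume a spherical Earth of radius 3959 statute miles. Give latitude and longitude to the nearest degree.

Convert each endpoint to a unit vector on the sphere (x = cos φ cos λ, y = cos φ sin λ, z = sin φ).
The central angle between the endpoints is δ = arccos(p₁·p₂) ≈ 1.530 rad (87.6°). The total great-circle distance is δ·R ≈ 1.530 × 3959 ≈ 6056 mi, so the target fraction is f = 3200/6056 ≈ 0.528.
Interpolate at f ≈ 0.528 with slerp weights a = sin((1−f)δ)/sin δ ≈ 0.661, b = sin(fδ)/sin δ ≈ 0.724.
p = a·p₁ + b·p₂ ≈ (-0.907, 0.354, 0.227); φ = arcsin(p_z) ≈ 13.09°, λ = atan2(p_y, p_x) ≈ 158.67°.

≈ 13°N, 159°E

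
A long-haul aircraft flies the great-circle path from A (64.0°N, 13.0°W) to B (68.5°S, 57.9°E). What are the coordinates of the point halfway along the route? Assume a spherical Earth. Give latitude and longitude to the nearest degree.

≈ (3°S, 19°E)

The haversine formula gives a central angle δ ≈ 2.471 rad (141.6°) between the endpoints.
Interpolate at f = 1/2 with slerp weights a = sin((1−f)δ)/sin δ ≈ 1.520, b = sin(fδ)/sin δ ≈ 1.520.
p = a·p₁ + b·p₂ ≈ (0.945, 0.322, -0.048); φ = arcsin(p_z) ≈ -2.76°, λ = atan2(p_y, p_x) ≈ 18.81°.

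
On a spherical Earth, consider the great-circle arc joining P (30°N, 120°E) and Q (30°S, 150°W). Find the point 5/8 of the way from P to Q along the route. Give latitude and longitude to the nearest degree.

Write both endpoints as unit vectors p₁, p₂ with components (cos φ cos λ, cos φ sin λ, sin φ).
The central angle between the endpoints is δ = arccos(p₁·p₂) ≈ 1.823 rad (104.5°).
Interpolate at f = 5/8 with slerp weights a = sin((1−f)δ)/sin δ ≈ 0.652, b = sin(fδ)/sin δ ≈ 0.938.
p = a·p₁ + b·p₂ ≈ (-0.986, 0.083, -0.143); φ = arcsin(p_z) ≈ -8.22°, λ = atan2(p_y, p_x) ≈ 175.19°.

≈ (8°S, 175°E)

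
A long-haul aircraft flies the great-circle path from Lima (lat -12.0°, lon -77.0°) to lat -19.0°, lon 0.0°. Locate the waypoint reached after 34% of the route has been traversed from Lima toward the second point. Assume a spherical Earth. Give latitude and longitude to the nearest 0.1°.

From cos δ = sin φ₁ sin φ₂ + cos φ₁ cos φ₂ cos Δλ, the central angle is δ ≈ 1.291 rad (74.0°).
Interpolate at f = 0.34 with slerp weights a = sin((1−f)δ)/sin δ ≈ 0.783, b = sin(fδ)/sin δ ≈ 0.442.
p = a·p₁ + b·p₂ ≈ (0.590, -0.746, -0.307); φ = arcsin(p_z) ≈ -17.87°, λ = atan2(p_y, p_x) ≈ -51.65°.

≈ lat -17.9°, lon -51.7°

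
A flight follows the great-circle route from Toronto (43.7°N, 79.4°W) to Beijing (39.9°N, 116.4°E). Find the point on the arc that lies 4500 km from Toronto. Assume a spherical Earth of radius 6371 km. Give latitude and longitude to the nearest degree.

Convert each endpoint to a unit vector on the sphere (x = cos φ cos λ, y = cos φ sin λ, z = sin φ).
The central angle between the endpoints is δ = arccos(p₁·p₂) ≈ 1.661 rad (95.2°). The total great-circle distance is δ·R ≈ 1.661 × 6371 ≈ 10585 km, so the target fraction is f = 4500/10585 ≈ 0.425.
Interpolate at f ≈ 0.425 with slerp weights a = sin((1−f)δ)/sin δ ≈ 0.820, b = sin(fδ)/sin δ ≈ 0.652.
p = a·p₁ + b·p₂ ≈ (-0.113, -0.135, 0.984); φ = arcsin(p_z) ≈ 79.86°, λ = atan2(p_y, p_x) ≈ -130.07°.

≈ (80°N, 130°W)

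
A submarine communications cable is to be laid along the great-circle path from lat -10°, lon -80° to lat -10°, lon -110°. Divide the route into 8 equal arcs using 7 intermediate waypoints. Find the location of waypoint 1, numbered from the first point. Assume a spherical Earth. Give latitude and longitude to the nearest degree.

≈ lat -10°, lon -84°

Write both endpoints as unit vectors p₁, p₂ with components (cos φ cos λ, cos φ sin λ, sin φ).
The central angle between the endpoints is δ = arccos(p₁·p₂) ≈ 0.515 rad (29.5°).
Interpolate at f = 1/8 with slerp weights a = sin((1−f)δ)/sin δ ≈ 0.884, b = sin(fδ)/sin δ ≈ 0.131.
p = a·p₁ + b·p₂ ≈ (0.107, -0.978, -0.176); φ = arcsin(p_z) ≈ -10.15°, λ = atan2(p_y, p_x) ≈ -83.75°.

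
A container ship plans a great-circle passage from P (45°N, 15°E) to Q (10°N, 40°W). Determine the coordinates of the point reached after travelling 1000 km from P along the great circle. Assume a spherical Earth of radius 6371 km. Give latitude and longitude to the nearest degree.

≈ (41°N, 4°E)

The haversine formula gives a central angle δ ≈ 1.021 rad (58.5°) between the endpoints. The total great-circle distance is δ·R ≈ 1.021 × 6371 ≈ 6507 km, so the target fraction is f = 1000/6507 ≈ 0.154.
Interpolate at f ≈ 0.154 with slerp weights a = sin((1−f)δ)/sin δ ≈ 0.892, b = sin(fδ)/sin δ ≈ 0.183.
p = a·p₁ + b·p₂ ≈ (0.748, 0.047, 0.663); φ = arcsin(p_z) ≈ 41.50°, λ = atan2(p_y, p_x) ≈ 3.61°.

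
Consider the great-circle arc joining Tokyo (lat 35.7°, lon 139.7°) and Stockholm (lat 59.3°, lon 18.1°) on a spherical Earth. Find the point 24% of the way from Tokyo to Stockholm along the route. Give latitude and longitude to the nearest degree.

≈ lat 51°, lon 127°

Write both endpoints as unit vectors p₁, p₂ with components (cos φ cos λ, cos φ sin λ, sin φ).
The central angle between the endpoints is δ = arccos(p₁·p₂) ≈ 1.282 rad (73.5°).
Interpolate at f = 0.24 with slerp weights a = sin((1−f)δ)/sin δ ≈ 0.863, b = sin(fδ)/sin δ ≈ 0.316.
p = a·p₁ + b·p₂ ≈ (-0.381, 0.503, 0.775); φ = arcsin(p_z) ≈ 50.84°, λ = atan2(p_y, p_x) ≈ 127.13°.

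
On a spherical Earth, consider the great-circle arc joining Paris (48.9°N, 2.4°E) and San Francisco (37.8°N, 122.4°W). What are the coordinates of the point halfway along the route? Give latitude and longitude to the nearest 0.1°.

Convert each endpoint to a unit vector on the sphere (x = cos φ cos λ, y = cos φ sin λ, z = sin φ).
The central angle between the endpoints is δ = arccos(p₁·p₂) ≈ 1.405 rad (80.5°).
Interpolate at f = 1/2 with slerp weights a = sin((1−f)δ)/sin δ ≈ 0.655, b = sin(fδ)/sin δ ≈ 0.655.
p = a·p₁ + b·p₂ ≈ (0.153, -0.419, 0.895); φ = arcsin(p_z) ≈ 63.51°, λ = atan2(p_y, p_x) ≈ -69.95°.

≈ 63.5°N, 70.0°W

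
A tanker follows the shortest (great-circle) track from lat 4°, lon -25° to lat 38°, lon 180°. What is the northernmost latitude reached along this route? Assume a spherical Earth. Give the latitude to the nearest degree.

The great circle lies in the plane with unit normal n̂ = (p₁ × p₂)/|p₁ × p₂|.
Here n̂_z ≈ -0.447; the vertex latitude is φ_max = arccos|n̂_z| ≈ 63.4°.
Check via Clairaut: cos φ_max = |cos φ₁| · sin C = cos(4.0°)·sin(26.6°) ≈ 0.447, again giving ≈ 63.4°.

≈ 63°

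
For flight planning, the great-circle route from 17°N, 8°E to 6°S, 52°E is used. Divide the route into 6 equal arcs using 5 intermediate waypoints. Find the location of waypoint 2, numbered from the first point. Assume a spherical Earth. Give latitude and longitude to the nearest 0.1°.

≈ 9.8°N, 23.2°E

The haversine formula gives a central angle δ ≈ 0.858 rad (49.2°) between the endpoints.
Interpolate at f = 2/6 with slerp weights a = sin((1−f)δ)/sin δ ≈ 0.716, b = sin(fδ)/sin δ ≈ 0.373.
p = a·p₁ + b·p₂ ≈ (0.906, 0.388, 0.170); φ = arcsin(p_z) ≈ 9.80°, λ = atan2(p_y, p_x) ≈ 23.16°.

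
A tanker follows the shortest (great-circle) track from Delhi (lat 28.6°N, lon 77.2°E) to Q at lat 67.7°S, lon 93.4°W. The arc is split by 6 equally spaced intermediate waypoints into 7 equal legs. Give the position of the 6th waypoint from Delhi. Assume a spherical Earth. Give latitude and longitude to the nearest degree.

The haversine formula gives a central angle δ ≈ 2.452 rad (140.5°) between the endpoints.
Interpolate at f = 6/7 with slerp weights a = sin((1−f)δ)/sin δ ≈ 0.539, b = sin(fδ)/sin δ ≈ 1.356.
p = a·p₁ + b·p₂ ≈ (0.074, -0.052, -0.996); φ = arcsin(p_z) ≈ -84.80°, λ = atan2(p_y, p_x) ≈ -34.72°.

≈ lat 85°S, lon 35°W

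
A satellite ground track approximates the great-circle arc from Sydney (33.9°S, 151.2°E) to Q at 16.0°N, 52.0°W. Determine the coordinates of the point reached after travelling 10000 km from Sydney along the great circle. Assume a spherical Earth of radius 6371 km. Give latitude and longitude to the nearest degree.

From cos δ = sin φ₁ sin φ₂ + cos φ₁ cos φ₂ cos Δλ, the central angle is δ ≈ 2.662 rad (152.5°). The total great-circle distance is δ·R ≈ 2.662 × 6371 ≈ 16958 km, so the target fraction is f = 10000/16958 ≈ 0.590.
Interpolate at f ≈ 0.590 with slerp weights a = sin((1−f)δ)/sin δ ≈ 1.923, b = sin(fδ)/sin δ ≈ 2.166.
p = a·p₁ + b·p₂ ≈ (-0.117, -0.872, -0.475); φ = arcsin(p_z) ≈ -28.38°, λ = atan2(p_y, p_x) ≈ -97.61°.

≈ 28°S, 98°W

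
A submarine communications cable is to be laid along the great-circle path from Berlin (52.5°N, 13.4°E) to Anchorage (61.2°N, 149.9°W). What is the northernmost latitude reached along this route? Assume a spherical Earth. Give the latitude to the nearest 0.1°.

The great circle lies in the plane with unit normal n̂ = (p₁ × p₂)/|p₁ × p₂|.
Here n̂_z ≈ -0.093; the vertex latitude is φ_max = arccos|n̂_z| ≈ 84.7°.

≈ 84.7°N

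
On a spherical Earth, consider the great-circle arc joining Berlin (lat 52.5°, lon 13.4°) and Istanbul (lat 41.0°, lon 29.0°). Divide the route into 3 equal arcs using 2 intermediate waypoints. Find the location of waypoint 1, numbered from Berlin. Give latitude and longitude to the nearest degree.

≈ lat 49°, lon 19°

The haversine formula gives a central angle δ ≈ 0.273 rad (15.6°) between the endpoints.
Interpolate at f = 1/3 with slerp weights a = sin((1−f)δ)/sin δ ≈ 0.671, b = sin(fδ)/sin δ ≈ 0.337.
p = a·p₁ + b·p₂ ≈ (0.620, 0.218, 0.754); φ = arcsin(p_z) ≈ 48.91°, λ = atan2(p_y, p_x) ≈ 19.37°.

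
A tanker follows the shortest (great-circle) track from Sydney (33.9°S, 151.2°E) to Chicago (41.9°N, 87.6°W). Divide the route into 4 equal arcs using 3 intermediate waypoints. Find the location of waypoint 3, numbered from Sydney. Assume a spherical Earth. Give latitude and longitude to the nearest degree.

Write both endpoints as unit vectors p₁, p₂ with components (cos φ cos λ, cos φ sin λ, sin φ).
The central angle between the endpoints is δ = arccos(p₁·p₂) ≈ 2.336 rad (133.8°).
Interpolate at f = 3/4 with slerp weights a = sin((1−f)δ)/sin δ ≈ 0.764, b = sin(fδ)/sin δ ≈ 1.364.
p = a·p₁ + b·p₂ ≈ (-0.513, -0.708, 0.484); φ = arcsin(p_z) ≈ 28.97°, λ = atan2(p_y, p_x) ≈ -125.93°.

≈ 29°N, 126°W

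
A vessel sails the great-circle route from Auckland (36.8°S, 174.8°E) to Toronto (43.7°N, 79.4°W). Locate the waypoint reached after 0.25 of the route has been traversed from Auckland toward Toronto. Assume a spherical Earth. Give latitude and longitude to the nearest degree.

Write both endpoints as unit vectors p₁, p₂ with components (cos φ cos λ, cos φ sin λ, sin φ).
The central angle between the endpoints is δ = arccos(p₁·p₂) ≈ 2.179 rad (124.9°).
Interpolate at f = 0.25 with slerp weights a = sin((1−f)δ)/sin δ ≈ 1.216, b = sin(fδ)/sin δ ≈ 0.632.
p = a·p₁ + b·p₂ ≈ (-0.886, -0.361, -0.292); φ = arcsin(p_z) ≈ -16.99°, λ = atan2(p_y, p_x) ≈ -157.85°.

≈ (17°S, 158°W)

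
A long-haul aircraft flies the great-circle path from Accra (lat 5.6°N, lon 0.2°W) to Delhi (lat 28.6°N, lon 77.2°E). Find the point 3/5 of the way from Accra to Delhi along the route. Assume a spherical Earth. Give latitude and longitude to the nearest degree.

≈ lat 24°N, lon 43°E

The haversine formula gives a central angle δ ≈ 1.331 rad (76.3°) between the endpoints.
Interpolate at f = 3/5 with slerp weights a = sin((1−f)δ)/sin δ ≈ 0.523, b = sin(fδ)/sin δ ≈ 0.738.
p = a·p₁ + b·p₂ ≈ (0.664, 0.630, 0.404); φ = arcsin(p_z) ≈ 23.83°, λ = atan2(p_y, p_x) ≈ 43.50°.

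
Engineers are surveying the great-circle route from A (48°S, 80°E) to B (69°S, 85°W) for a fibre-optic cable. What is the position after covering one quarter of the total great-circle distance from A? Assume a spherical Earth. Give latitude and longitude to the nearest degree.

Write both endpoints as unit vectors p₁, p₂ with components (cos φ cos λ, cos φ sin λ, sin φ).
The central angle between the endpoints is δ = arccos(p₁·p₂) ≈ 1.090 rad (62.5°).
Interpolate at f = 1/4 with slerp weights a = sin((1−f)δ)/sin δ ≈ 0.823, b = sin(fδ)/sin δ ≈ 0.304.
p = a·p₁ + b·p₂ ≈ (0.105, 0.434, -0.895); φ = arcsin(p_z) ≈ -63.49°, λ = atan2(p_y, p_x) ≈ 76.38°.

≈ (63°S, 76°E)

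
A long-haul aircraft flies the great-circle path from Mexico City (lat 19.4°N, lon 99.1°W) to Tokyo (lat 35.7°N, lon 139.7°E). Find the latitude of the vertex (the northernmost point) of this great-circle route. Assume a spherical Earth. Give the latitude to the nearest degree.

≈ 48°N

The great circle lies in the plane with unit normal n̂ = (p₁ × p₂)/|p₁ × p₂|.
Here n̂_z ≈ -0.669; the vertex latitude is φ_max = arccos|n̂_z| ≈ 48.0°.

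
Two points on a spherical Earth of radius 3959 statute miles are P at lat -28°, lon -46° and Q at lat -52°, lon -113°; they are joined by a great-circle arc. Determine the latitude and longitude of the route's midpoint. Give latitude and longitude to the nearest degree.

From cos δ = sin φ₁ sin φ₂ + cos φ₁ cos φ₂ cos Δλ, the central angle is δ ≈ 0.949 rad (54.4°).
Interpolate at f = 1/2 with slerp weights a = sin((1−f)δ)/sin δ ≈ 0.562, b = sin(fδ)/sin δ ≈ 0.562.
p = a·p₁ + b·p₂ ≈ (0.210, -0.676, -0.707); φ = arcsin(p_z) ≈ -44.98°, λ = atan2(p_y, p_x) ≈ -72.77°.

≈ lat -45°, lon -73°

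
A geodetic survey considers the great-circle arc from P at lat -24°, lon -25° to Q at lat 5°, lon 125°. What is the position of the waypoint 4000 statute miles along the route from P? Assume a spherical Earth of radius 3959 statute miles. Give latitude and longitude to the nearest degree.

≈ lat -36°, lon 42°

Write both endpoints as unit vectors p₁, p₂ with components (cos φ cos λ, cos φ sin λ, sin φ).
The central angle between the endpoints is δ = arccos(p₁·p₂) ≈ 2.539 rad (145.4°). The total great-circle distance is δ·R ≈ 2.539 × 3959 ≈ 10050 mi, so the target fraction is f = 4000/10050 ≈ 0.398.
Interpolate at f ≈ 0.398 with slerp weights a = sin((1−f)δ)/sin δ ≈ 1.761, b = sin(fδ)/sin δ ≈ 1.493.
p = a·p₁ + b·p₂ ≈ (0.605, 0.539, -0.586); φ = arcsin(p_z) ≈ -35.90°, λ = atan2(p_y, p_x) ≈ 41.67°.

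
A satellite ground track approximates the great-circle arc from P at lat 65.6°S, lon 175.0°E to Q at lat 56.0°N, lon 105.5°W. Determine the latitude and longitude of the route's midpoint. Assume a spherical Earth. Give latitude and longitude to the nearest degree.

≈ lat 6°S, lon 138°W

Write both endpoints as unit vectors p₁, p₂ with components (cos φ cos λ, cos φ sin λ, sin φ).
The central angle between the endpoints is δ = arccos(p₁·p₂) ≈ 2.364 rad (135.5°).
Interpolate at f = 1/2 with slerp weights a = sin((1−f)δ)/sin δ ≈ 1.320, b = sin(fδ)/sin δ ≈ 1.320.
p = a·p₁ + b·p₂ ≈ (-0.740, -0.664, -0.108); φ = arcsin(p_z) ≈ -6.19°, λ = atan2(p_y, p_x) ≈ -138.13°.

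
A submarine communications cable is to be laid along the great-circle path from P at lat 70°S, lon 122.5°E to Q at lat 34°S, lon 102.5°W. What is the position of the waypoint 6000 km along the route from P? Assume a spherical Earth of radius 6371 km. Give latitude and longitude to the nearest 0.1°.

≈ lat 50.3°S, lon 109.3°W

Convert each endpoint to a unit vector on the sphere (x = cos φ cos λ, y = cos φ sin λ, z = sin φ).
The central angle between the endpoints is δ = arccos(p₁·p₂) ≈ 1.240 rad (71.0°). The total great-circle distance is δ·R ≈ 1.240 × 6371 ≈ 7899 km, so the target fraction is f = 6000/7899 ≈ 0.760.
Interpolate at f ≈ 0.760 with slerp weights a = sin((1−f)δ)/sin δ ≈ 0.311, b = sin(fδ)/sin δ ≈ 0.855.
p = a·p₁ + b·p₂ ≈ (-0.210, -0.602, -0.770); φ = arcsin(p_z) ≈ -50.34°, λ = atan2(p_y, p_x) ≈ -109.26°.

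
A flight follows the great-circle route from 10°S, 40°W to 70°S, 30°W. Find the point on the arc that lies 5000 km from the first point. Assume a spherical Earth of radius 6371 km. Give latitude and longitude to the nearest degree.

The haversine formula gives a central angle δ ≈ 1.053 rad (60.3°) between the endpoints. The total great-circle distance is δ·R ≈ 1.053 × 6371 ≈ 6709 km, so the target fraction is f = 5000/6709 ≈ 0.745.
Interpolate at f ≈ 0.745 with slerp weights a = sin((1−f)δ)/sin δ ≈ 0.305, b = sin(fδ)/sin δ ≈ 0.813.
p = a·p₁ + b·p₂ ≈ (0.471, -0.332, -0.817); φ = arcsin(p_z) ≈ -54.80°, λ = atan2(p_y, p_x) ≈ -35.19°.

≈ 55°S, 35°W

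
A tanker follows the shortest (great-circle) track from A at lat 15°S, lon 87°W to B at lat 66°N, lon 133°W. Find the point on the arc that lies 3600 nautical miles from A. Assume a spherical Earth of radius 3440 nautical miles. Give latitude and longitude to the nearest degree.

≈ lat 42°N, lon 107°W

Convert each endpoint to a unit vector on the sphere (x = cos φ cos λ, y = cos φ sin λ, z = sin φ).
The central angle between the endpoints is δ = arccos(p₁·p₂) ≈ 1.534 rad (87.9°). The total great-circle distance is δ·R ≈ 1.534 × 3440 ≈ 5278 nmi, so the target fraction is f = 3600/5278 ≈ 0.682.
Interpolate at f ≈ 0.682 with slerp weights a = sin((1−f)δ)/sin δ ≈ 0.469, b = sin(fδ)/sin δ ≈ 0.866.
p = a·p₁ + b·p₂ ≈ (-0.217, -0.710, 0.670); φ = arcsin(p_z) ≈ 42.07°, λ = atan2(p_y, p_x) ≈ -106.96°.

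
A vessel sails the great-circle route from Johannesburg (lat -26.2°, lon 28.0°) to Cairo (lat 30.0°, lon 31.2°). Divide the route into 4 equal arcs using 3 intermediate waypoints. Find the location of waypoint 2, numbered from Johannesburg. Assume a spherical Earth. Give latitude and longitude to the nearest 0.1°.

Write both endpoints as unit vectors p₁, p₂ with components (cos φ cos λ, cos φ sin λ, sin φ).
The central angle between the endpoints is δ = arccos(p₁·p₂) ≈ 0.982 rad (56.3°).
Interpolate at f = 2/4 with slerp weights a = sin((1−f)δ)/sin δ ≈ 0.567, b = sin(fδ)/sin δ ≈ 0.567.
p = a·p₁ + b·p₂ ≈ (0.869, 0.493, 0.033); φ = arcsin(p_z) ≈ 1.90°, λ = atan2(p_y, p_x) ≈ 29.57°.

≈ lat 1.9°, lon 29.6°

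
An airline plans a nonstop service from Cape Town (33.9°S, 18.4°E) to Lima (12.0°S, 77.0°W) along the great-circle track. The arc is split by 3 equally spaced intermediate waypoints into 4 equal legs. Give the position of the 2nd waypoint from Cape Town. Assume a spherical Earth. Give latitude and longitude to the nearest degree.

≈ 32°S, 34°W

Write both endpoints as unit vectors p₁, p₂ with components (cos φ cos λ, cos φ sin λ, sin φ).
The central angle between the endpoints is δ = arccos(p₁·p₂) ≈ 1.531 rad (87.7°).
Interpolate at f = 2/4 with slerp weights a = sin((1−f)δ)/sin δ ≈ 0.694, b = sin(fδ)/sin δ ≈ 0.694.
p = a·p₁ + b·p₂ ≈ (0.699, -0.479, -0.531); φ = arcsin(p_z) ≈ -32.07°, λ = atan2(p_y, p_x) ≈ -34.44°.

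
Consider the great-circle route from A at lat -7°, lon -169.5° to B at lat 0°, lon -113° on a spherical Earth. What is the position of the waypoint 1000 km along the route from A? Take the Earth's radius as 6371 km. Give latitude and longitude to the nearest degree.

Convert each endpoint to a unit vector on the sphere (x = cos φ cos λ, y = cos φ sin λ, z = sin φ).
The central angle between the endpoints is δ = arccos(p₁·p₂) ≈ 0.991 rad (56.8°). The total great-circle distance is δ·R ≈ 0.991 × 6371 ≈ 6314 km, so the target fraction is f = 1000/6314 ≈ 0.158.
Interpolate at f ≈ 0.158 with slerp weights a = sin((1−f)δ)/sin δ ≈ 0.885, b = sin(fδ)/sin δ ≈ 0.187.
p = a·p₁ + b·p₂ ≈ (-0.937, -0.332, -0.108); φ = arcsin(p_z) ≈ -6.19°, λ = atan2(p_y, p_x) ≈ -160.48°.

≈ lat -6°, lon -160°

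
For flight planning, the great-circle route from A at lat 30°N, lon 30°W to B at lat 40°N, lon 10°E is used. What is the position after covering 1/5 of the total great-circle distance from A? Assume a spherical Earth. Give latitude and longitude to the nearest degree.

Convert each endpoint to a unit vector on the sphere (x = cos φ cos λ, y = cos φ sin λ, z = sin φ).
The central angle between the endpoints is δ = arccos(p₁·p₂) ≈ 0.592 rad (33.9°).
Interpolate at f = 1/5 with slerp weights a = sin((1−f)δ)/sin δ ≈ 0.817, b = sin(fδ)/sin δ ≈ 0.212.
p = a·p₁ + b·p₂ ≈ (0.773, -0.326, 0.545); φ = arcsin(p_z) ≈ 33.01°, λ = atan2(p_y, p_x) ≈ -22.86°.

≈ lat 33°N, lon 23°W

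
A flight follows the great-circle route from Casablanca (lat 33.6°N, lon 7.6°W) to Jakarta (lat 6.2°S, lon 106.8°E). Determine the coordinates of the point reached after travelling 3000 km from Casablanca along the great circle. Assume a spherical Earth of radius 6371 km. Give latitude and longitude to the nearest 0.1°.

≈ lat 33.4°N, lon 24.9°E

From cos δ = sin φ₁ sin φ₂ + cos φ₁ cos φ₂ cos Δλ, the central angle is δ ≈ 1.984 rad (113.7°). The total great-circle distance is δ·R ≈ 1.984 × 6371 ≈ 12642 km, so the target fraction is f = 3000/12642 ≈ 0.237.
Interpolate at f ≈ 0.237 with slerp weights a = sin((1−f)δ)/sin δ ≈ 1.090, b = sin(fδ)/sin δ ≈ 0.495.
p = a·p₁ + b·p₂ ≈ (0.758, 0.351, 0.550); φ = arcsin(p_z) ≈ 33.36°, λ = atan2(p_y, p_x) ≈ 24.88°.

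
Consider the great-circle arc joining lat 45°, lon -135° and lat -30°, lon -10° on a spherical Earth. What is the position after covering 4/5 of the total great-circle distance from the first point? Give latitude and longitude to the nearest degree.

≈ lat -13°, lon -32°

Write both endpoints as unit vectors p₁, p₂ with components (cos φ cos λ, cos φ sin λ, sin φ).
The central angle between the endpoints is δ = arccos(p₁·p₂) ≈ 2.353 rad (134.8°).
Interpolate at f = 4/5 with slerp weights a = sin((1−f)δ)/sin δ ≈ 0.639, b = sin(fδ)/sin δ ≈ 1.342.
p = a·p₁ + b·p₂ ≈ (0.825, -0.521, -0.219); φ = arcsin(p_z) ≈ -12.65°, λ = atan2(p_y, p_x) ≈ -32.30°.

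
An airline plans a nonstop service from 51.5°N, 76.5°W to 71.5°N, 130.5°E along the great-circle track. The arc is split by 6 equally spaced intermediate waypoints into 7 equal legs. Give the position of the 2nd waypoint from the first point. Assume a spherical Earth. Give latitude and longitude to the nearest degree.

≈ 67°N, 84°W

Convert each endpoint to a unit vector on the sphere (x = cos φ cos λ, y = cos φ sin λ, z = sin φ).
The central angle between the endpoints is δ = arccos(p₁·p₂) ≈ 0.969 rad (55.5°).
Interpolate at f = 2/7 with slerp weights a = sin((1−f)δ)/sin δ ≈ 0.774, b = sin(fδ)/sin δ ≈ 0.332.
p = a·p₁ + b·p₂ ≈ (0.044, -0.389, 0.920); φ = arcsin(p_z) ≈ 66.98°, λ = atan2(p_y, p_x) ≈ -83.51°.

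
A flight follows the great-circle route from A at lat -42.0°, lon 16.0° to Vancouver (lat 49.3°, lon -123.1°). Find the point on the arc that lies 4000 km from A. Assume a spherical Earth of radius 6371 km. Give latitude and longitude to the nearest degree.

≈ lat -19°, lon -17°

Write both endpoints as unit vectors p₁, p₂ with components (cos φ cos λ, cos φ sin λ, sin φ).
The central angle between the endpoints is δ = arccos(p₁·p₂) ≈ 2.633 rad (150.9°). The total great-circle distance is δ·R ≈ 2.633 × 6371 ≈ 16777 km, so the target fraction is f = 4000/16777 ≈ 0.238.
Interpolate at f ≈ 0.238 with slerp weights a = sin((1−f)δ)/sin δ ≈ 1.864, b = sin(fδ)/sin δ ≈ 1.207.
p = a·p₁ + b·p₂ ≈ (0.902, -0.278, -0.332); φ = arcsin(p_z) ≈ -19.39°, λ = atan2(p_y, p_x) ≈ -17.11°.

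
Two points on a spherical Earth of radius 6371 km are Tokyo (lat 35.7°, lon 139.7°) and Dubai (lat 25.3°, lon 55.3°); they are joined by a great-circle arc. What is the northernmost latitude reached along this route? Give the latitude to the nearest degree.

≈ 40°

The great circle lies in the plane with unit normal n̂ = (p₁ × p₂)/|p₁ × p₂|.
Here n̂_z ≈ -0.772; the vertex latitude is φ_max = arccos|n̂_z| ≈ 39.5°.
Check via Clairaut: cos φ_max = |cos φ₁| · sin C = cos(35.7°)·sin(71.8°) ≈ 0.772, again giving ≈ 39.5°.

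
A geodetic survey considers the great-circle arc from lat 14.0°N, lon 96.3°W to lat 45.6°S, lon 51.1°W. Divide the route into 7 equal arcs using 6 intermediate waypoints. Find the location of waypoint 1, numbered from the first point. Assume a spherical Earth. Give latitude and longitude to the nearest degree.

Convert each endpoint to a unit vector on the sphere (x = cos φ cos λ, y = cos φ sin λ, z = sin φ).
The central angle between the endpoints is δ = arccos(p₁·p₂) ≈ 1.260 rad (72.2°).
Interpolate at f = 1/7 with slerp weights a = sin((1−f)δ)/sin δ ≈ 0.926, b = sin(fδ)/sin δ ≈ 0.188.
p = a·p₁ + b·p₂ ≈ (-0.016, -0.996, 0.090); φ = arcsin(p_z) ≈ 5.15°, λ = atan2(p_y, p_x) ≈ -90.92°.

≈ lat 5°N, lon 91°W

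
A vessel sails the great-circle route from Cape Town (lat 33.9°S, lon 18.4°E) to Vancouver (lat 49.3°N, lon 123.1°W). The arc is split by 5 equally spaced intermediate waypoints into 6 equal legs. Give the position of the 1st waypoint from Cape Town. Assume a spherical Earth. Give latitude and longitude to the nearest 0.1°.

≈ lat 16.4°S, lon 1.0°W

Write both endpoints as unit vectors p₁, p₂ with components (cos φ cos λ, cos φ sin λ, sin φ).
The central angle between the endpoints is δ = arccos(p₁·p₂) ≈ 2.580 rad (147.8°).
Interpolate at f = 1/6 with slerp weights a = sin((1−f)δ)/sin δ ≈ 1.572, b = sin(fδ)/sin δ ≈ 0.783.
p = a·p₁ + b·p₂ ≈ (0.959, -0.016, -0.283); φ = arcsin(p_z) ≈ -16.44°, λ = atan2(p_y, p_x) ≈ -0.95°.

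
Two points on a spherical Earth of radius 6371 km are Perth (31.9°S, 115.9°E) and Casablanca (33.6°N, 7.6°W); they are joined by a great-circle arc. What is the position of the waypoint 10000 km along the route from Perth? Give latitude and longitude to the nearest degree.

Convert each endpoint to a unit vector on the sphere (x = cos φ cos λ, y = cos φ sin λ, z = sin φ).
The central angle between the endpoints is δ = arccos(p₁·p₂) ≈ 2.322 rad (133.1°). The total great-circle distance is δ·R ≈ 2.322 × 6371 ≈ 14795 km, so the target fraction is f = 10000/14795 ≈ 0.676.
Interpolate at f ≈ 0.676 with slerp weights a = sin((1−f)δ)/sin δ ≈ 0.936, b = sin(fδ)/sin δ ≈ 1.369.
p = a·p₁ + b·p₂ ≈ (0.783, 0.564, 0.263); φ = arcsin(p_z) ≈ 15.25°, λ = atan2(p_y, p_x) ≈ 35.75°.

≈ 15°N, 36°E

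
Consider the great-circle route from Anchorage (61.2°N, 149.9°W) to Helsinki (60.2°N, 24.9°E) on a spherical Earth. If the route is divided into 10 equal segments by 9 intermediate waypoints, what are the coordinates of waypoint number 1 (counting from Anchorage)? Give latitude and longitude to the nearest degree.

Write both endpoints as unit vectors p₁, p₂ with components (cos φ cos λ, cos φ sin λ, sin φ).
The central angle between the endpoints is δ = arccos(p₁·p₂) ≈ 1.022 rad (58.5°).
Interpolate at f = 1/10 with slerp weights a = sin((1−f)δ)/sin δ ≈ 0.932, b = sin(fδ)/sin δ ≈ 0.120.
p = a·p₁ + b·p₂ ≈ (-0.335, -0.200, 0.921); φ = arcsin(p_z) ≈ 67.04°, λ = atan2(p_y, p_x) ≈ -149.11°.

≈ 67°N, 149°W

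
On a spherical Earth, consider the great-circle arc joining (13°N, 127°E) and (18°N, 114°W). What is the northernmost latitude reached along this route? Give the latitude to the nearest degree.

≈ 29°N

The great circle lies in the plane with unit normal n̂ = (p₁ × p₂)/|p₁ × p₂|.
Here n̂_z ≈ +0.876; the vertex latitude is φ_max = arccos|n̂_z| ≈ 28.8°.
Check via Clairaut: cos φ_max = |cos φ₁| · sin C = cos(13.0°)·sin(64.0°) ≈ 0.876, again giving ≈ 28.8°.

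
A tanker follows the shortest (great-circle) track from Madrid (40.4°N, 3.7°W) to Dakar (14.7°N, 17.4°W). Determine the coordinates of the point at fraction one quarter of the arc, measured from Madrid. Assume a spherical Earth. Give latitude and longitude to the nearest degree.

Write both endpoints as unit vectors p₁, p₂ with components (cos φ cos λ, cos φ sin λ, sin φ).
The central angle between the endpoints is δ = arccos(p₁·p₂) ≈ 0.495 rad (28.3°).
Interpolate at f = 1/4 with slerp weights a = sin((1−f)δ)/sin δ ≈ 0.764, b = sin(fδ)/sin δ ≈ 0.260.
p = a·p₁ + b·p₂ ≈ (0.820, -0.113, 0.561); φ = arcsin(p_z) ≈ 34.12°, λ = atan2(p_y, p_x) ≈ -7.82°.

≈ (34°N, 8°W)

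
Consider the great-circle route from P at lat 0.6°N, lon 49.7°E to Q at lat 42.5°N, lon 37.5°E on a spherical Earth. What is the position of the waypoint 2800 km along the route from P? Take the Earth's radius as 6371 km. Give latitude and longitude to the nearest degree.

≈ lat 25°N, lon 44°E

Convert each endpoint to a unit vector on the sphere (x = cos φ cos λ, y = cos φ sin λ, z = sin φ).
The central angle between the endpoints is δ = arccos(p₁·p₂) ≈ 0.756 rad (43.3°). The total great-circle distance is δ·R ≈ 0.756 × 6371 ≈ 4816 km, so the target fraction is f = 2800/4816 ≈ 0.581.
Interpolate at f ≈ 0.581 with slerp weights a = sin((1−f)δ)/sin δ ≈ 0.454, b = sin(fδ)/sin δ ≈ 0.620.
p = a·p₁ + b·p₂ ≈ (0.656, 0.624, 0.424); φ = arcsin(p_z) ≈ 25.08°, λ = atan2(p_y, p_x) ≈ 43.57°.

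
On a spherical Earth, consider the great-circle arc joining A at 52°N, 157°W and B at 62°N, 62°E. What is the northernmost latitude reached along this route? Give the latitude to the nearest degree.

≈ 78°N

The great circle lies in the plane with unit normal n̂ = (p₁ × p₂)/|p₁ × p₂|.
Here n̂_z ≈ -0.206; the vertex latitude is φ_max = arccos|n̂_z| ≈ 78.1°.
Check via Clairaut: cos φ_max = |cos φ₁| · sin C = cos(52.0°)·sin(19.6°) ≈ 0.206, again giving ≈ 78.1°.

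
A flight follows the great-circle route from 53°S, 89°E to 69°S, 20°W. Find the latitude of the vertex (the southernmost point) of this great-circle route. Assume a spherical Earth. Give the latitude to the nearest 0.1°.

The great circle lies in the plane with unit normal n̂ = (p₁ × p₂)/|p₁ × p₂|.
Here n̂_z ≈ -0.277; the vertex latitude is φ_max = arccos|n̂_z| ≈ 73.9°.

≈ 73.9°S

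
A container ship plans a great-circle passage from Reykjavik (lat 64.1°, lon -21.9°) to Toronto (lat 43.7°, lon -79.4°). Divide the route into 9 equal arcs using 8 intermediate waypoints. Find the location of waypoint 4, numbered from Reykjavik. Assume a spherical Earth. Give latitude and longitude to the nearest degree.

Convert each endpoint to a unit vector on the sphere (x = cos φ cos λ, y = cos φ sin λ, z = sin φ).
The central angle between the endpoints is δ = arccos(p₁·p₂) ≈ 0.658 rad (37.7°).
Interpolate at f = 4/9 with slerp weights a = sin((1−f)δ)/sin δ ≈ 0.585, b = sin(fδ)/sin δ ≈ 0.471.
p = a·p₁ + b·p₂ ≈ (0.300, -0.430, 0.852); φ = arcsin(p_z) ≈ 58.38°, λ = atan2(p_y, p_x) ≈ -55.15°.

≈ lat 58°, lon -55°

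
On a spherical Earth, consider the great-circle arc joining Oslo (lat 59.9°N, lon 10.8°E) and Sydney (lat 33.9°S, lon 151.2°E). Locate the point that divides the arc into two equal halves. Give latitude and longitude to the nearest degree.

Convert each endpoint to a unit vector on the sphere (x = cos φ cos λ, y = cos φ sin λ, z = sin φ).
The central angle between the endpoints is δ = arccos(p₁·p₂) ≈ 2.504 rad (143.4°).
Interpolate at f = 1/2 with slerp weights a = sin((1−f)δ)/sin δ ≈ 1.594, b = sin(fδ)/sin δ ≈ 1.594.
p = a·p₁ + b·p₂ ≈ (-0.374, 0.787, 0.490); φ = arcsin(p_z) ≈ 29.35°, λ = atan2(p_y, p_x) ≈ 115.42°.

≈ lat 29°N, lon 115°E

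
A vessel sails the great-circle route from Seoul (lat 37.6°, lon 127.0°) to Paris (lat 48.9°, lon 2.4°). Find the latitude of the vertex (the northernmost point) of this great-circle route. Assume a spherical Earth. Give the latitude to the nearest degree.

≈ 64°

The great circle lies in the plane with unit normal n̂ = (p₁ × p₂)/|p₁ × p₂|.
Here n̂_z ≈ -0.435; the vertex latitude is φ_max = arccos|n̂_z| ≈ 64.2°.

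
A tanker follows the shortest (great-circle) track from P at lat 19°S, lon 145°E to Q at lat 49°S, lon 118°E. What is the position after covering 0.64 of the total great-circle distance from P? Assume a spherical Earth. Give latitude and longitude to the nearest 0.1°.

≈ lat 38.9°S, lon 130.2°E

The haversine formula gives a central angle δ ≈ 0.646 rad (37.0°) between the endpoints.
Interpolate at f = 0.64 with slerp weights a = sin((1−f)δ)/sin δ ≈ 0.383, b = sin(fδ)/sin δ ≈ 0.667.
p = a·p₁ + b·p₂ ≈ (-0.502, 0.594, -0.628); φ = arcsin(p_z) ≈ -38.93°, λ = atan2(p_y, p_x) ≈ 130.20°.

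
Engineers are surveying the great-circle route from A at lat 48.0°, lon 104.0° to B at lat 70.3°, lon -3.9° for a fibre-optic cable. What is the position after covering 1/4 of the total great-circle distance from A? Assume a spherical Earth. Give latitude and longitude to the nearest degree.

≈ lat 59°, lon 94°

Convert each endpoint to a unit vector on the sphere (x = cos φ cos λ, y = cos φ sin λ, z = sin φ).
The central angle between the endpoints is δ = arccos(p₁·p₂) ≈ 0.889 rad (50.9°).
Interpolate at f = 1/4 with slerp weights a = sin((1−f)δ)/sin δ ≈ 0.796, b = sin(fδ)/sin δ ≈ 0.284.
p = a·p₁ + b·p₂ ≈ (-0.033, 0.511, 0.859); φ = arcsin(p_z) ≈ 59.22°, λ = atan2(p_y, p_x) ≈ 93.75°.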